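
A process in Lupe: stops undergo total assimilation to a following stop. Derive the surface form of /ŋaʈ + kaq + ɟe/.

[ŋakkaɟɟe]

/ʈ/ is the segment targeted by the rule; it sits immediately before /k/, so it assimilates completely and surfaces as [k].
The same rule applies at the second boundary: /q/ → [ɟ] next to /ɟ/.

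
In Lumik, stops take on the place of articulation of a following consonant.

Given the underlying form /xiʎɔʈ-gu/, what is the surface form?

/ʈ/ is a voiceless retroflex stop. The following trigger /g/ is velar, so /ʈ/ must become velar as well.
The voiceless velar stop is [k], so /ʈ/ → [k].

[xiʎɔkgu]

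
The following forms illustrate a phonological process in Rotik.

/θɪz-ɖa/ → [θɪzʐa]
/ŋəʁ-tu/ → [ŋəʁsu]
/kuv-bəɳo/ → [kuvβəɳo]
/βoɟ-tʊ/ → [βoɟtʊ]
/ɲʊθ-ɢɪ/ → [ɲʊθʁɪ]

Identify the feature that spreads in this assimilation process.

manner

Comparing underlying and surface forms, /ɖ/ → [ʐ] is the alternation; the neighbouring /z/ is constant.
The change stop → fricative matches the manner of the preceding /z/, identifying this as manner assimilation.
The other alternating forms pattern the same way: /t/ → [s] after /ʁ/ (stop → fricative, matching a fricative); /b/ → [β] after /v/ (stop → fricative, matching a fricative); /ɢ/ → [ʁ] after /θ/ (stop → fricative, matching a fricative) — only manner changes, and always toward the preceding segment.
Nothing changes in [βoɟtʊ]: there the adjacent consonants already agree in manner (/t/ and /ɟ/ are both stops), so this form is consistent with the same rule.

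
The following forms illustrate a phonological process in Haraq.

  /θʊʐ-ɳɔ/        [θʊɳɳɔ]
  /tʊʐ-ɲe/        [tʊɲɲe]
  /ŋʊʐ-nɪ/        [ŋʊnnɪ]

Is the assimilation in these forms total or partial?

Underlying /ʐ/ is realised as [ɲ] next to /ɲ/; /ɲ/ itself does not change.
The output [ɲ] is identical to the trigger /ɲ/ — every feature (place, manner, voicing) has been copied — so this is total assimilation.
The other forms behave the same way: /ʐ/ → [ɳ] before /ɳ/; /ʐ/ → [n] before /n/ — in each case the output is a copy of the following consonant.

total assimilation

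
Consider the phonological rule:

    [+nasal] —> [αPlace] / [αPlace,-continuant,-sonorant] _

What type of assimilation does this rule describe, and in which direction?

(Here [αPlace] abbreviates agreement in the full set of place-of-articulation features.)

The rule copies the place features (abbreviated [Place]) from the environment onto the target, so the assimilating feature is place.
Since the environment is written before the underscore, the trigger precedes the target; the direction is progressive.

progressive place assimilation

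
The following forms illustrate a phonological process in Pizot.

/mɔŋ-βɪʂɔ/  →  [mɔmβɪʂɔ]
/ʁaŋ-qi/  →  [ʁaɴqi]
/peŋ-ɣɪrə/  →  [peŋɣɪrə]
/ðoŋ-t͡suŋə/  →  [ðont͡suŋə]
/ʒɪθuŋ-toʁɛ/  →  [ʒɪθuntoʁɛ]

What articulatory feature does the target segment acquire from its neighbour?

place

Comparing underlying and surface forms, /ŋ/ → [m] is the alternation; the neighbouring /β/ is constant.
/ŋ/ is velar while /β/ is bilabial; the output [m] is bilabial, matching the trigger — so the feature that spreads is place.
The same holds elsewhere in the data: /ŋ/ → [ɴ] before /q/ (velar → uvular, matching uvular); /ŋ/ → [n] before /t͡s/ (velar → alveolar, matching alveolar); /ŋ/ → [n] before /t/ (velar → alveolar, matching alveolar) — only place changes, and always toward the following segment.
Nothing changes in [peŋɣɪrə]: there the adjacent consonants already agree in place (/ŋ/ and /ɣ/ are both velar), so this form is consistent with the same rule.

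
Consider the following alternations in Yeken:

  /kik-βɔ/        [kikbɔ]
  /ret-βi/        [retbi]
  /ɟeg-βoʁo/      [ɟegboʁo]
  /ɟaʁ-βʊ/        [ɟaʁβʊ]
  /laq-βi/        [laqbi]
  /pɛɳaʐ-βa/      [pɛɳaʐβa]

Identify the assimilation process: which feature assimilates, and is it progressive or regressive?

Underlying /β/ is realised as [b] next to /k/; /k/ itself does not change.
/β/ is a fricative while /k/ is a stop; the output [b] is a stop, matching the trigger — so the feature that spreads is manner.
Place and voice are unchanged, so the assimilation is partial, not total.
The same holds elsewhere in the data: /β/ → [b] after /t/ (fricative → stop, matching a stop); /β/ → [b] after /g/ (fricative → stop, matching a stop); /β/ → [b] after /q/ (fricative → stop, matching a stop) — only manner changes, and always toward the preceding segment.
Nothing changes in [ɟaʁβʊ], [pɛɳaʐβa]: there the adjacent consonants already agree in manner (/β/ and /ʁ/ are both fricatives; /β/ and /ʐ/ are both fricatives), so these forms are consistent with the same rule.
Since the segment that changes follows the conditioning segment, the assimilation is progressive.

progressive manner assimilation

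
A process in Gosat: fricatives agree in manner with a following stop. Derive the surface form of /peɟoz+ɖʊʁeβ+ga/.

/z/ is a voiced alveolar fricative. The following trigger /ɖ/ is a stop, so /z/ must become a stop as well.
The voiced alveolar stop is [d], so /z/ → [d].
At the second juncture, /β/ likewise becomes [b] adjacent to /g/.

[peɟodɖʊʁebga]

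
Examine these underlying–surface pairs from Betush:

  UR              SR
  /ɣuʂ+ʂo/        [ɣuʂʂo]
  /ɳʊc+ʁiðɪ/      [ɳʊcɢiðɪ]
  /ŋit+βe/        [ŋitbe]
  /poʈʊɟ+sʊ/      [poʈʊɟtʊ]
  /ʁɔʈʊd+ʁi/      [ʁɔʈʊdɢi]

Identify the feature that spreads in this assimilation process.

manner

Comparing underlying and surface forms, /ʁ/ → [ɢ] is the alternation; the neighbouring /c/ is constant.
/ʁ/ is a fricative while /c/ is a stop; the output [ɢ] is a stop, matching the trigger — so the feature that spreads is manner.
The same holds elsewhere in the data: /β/ → [b] after /t/ (fricative → stop, matching a stop); /s/ → [t] after /ɟ/ (fricative → stop, matching a stop); /ʁ/ → [ɢ] after /d/ (fricative → stop, matching a stop) — only manner changes, and always toward the preceding segment.
No alternation appears in [ɣuʂʂo]: there the adjacent consonants already agree in manner (/ʂ/ and /ʂ/ are both fricatives), so this form is consistent with the same rule.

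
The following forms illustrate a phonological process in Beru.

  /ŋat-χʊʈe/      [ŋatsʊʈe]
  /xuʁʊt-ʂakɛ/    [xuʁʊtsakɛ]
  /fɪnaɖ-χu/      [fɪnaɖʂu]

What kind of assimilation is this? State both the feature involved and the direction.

Comparing underlying and surface forms, /χ/ → [s] is the alternation; the neighbouring /t/ is constant.
/χ/ is uvular while /t/ is alveolar; the output [s] is alveolar, matching the trigger — so the feature that spreads is place.
Manner and voice are unchanged, so the assimilation is partial, not total.
The same holds elsewhere in the data: /ʂ/ → [s] after /t/ (retroflex → alveolar, matching alveolar); /χ/ → [ʂ] after /ɖ/ (uvular → retroflex, matching retroflex) — only place changes, and always toward the preceding segment.
Since the segment that changes follows the conditioning segment, the assimilation is progressive.

progressive place assimilation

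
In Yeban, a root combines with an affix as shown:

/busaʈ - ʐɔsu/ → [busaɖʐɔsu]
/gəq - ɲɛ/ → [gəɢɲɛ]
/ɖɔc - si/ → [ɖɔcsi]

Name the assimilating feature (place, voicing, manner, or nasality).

Comparing underlying and surface forms, /ʈ/ → [ɖ] is the alternation; the neighbouring /ʐ/ is constant.
/ʈ/ is voiceless while /ʐ/ is voiced; the output [ɖ] is voiced, matching the trigger — so the feature that spreads is voicing.
Checking the remaining alternation: /q/ → [ɢ] before /ɲ/ (voiceless → voiced, matching voiced) — only voicing changes, and always toward the following segment.
Nothing changes in [ɖɔcsi]: there the adjacent consonants already agree in voicing (/c/ and /s/ are both voiceless), so this form is consistent with the same rule.

voicing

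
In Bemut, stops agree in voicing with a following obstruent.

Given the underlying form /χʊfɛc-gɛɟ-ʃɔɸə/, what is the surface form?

The rule targets /c/ (voiceless palatal stop), which sits before the trigger /g/ (voiced).
A voiced palatal stop is [ɟ], so the surface segment is [ɟ].
At the second juncture, /ɟ/ likewise becomes [c] adjacent to /ʃ/.

[χʊfɛɟgɛcʃɔɸə]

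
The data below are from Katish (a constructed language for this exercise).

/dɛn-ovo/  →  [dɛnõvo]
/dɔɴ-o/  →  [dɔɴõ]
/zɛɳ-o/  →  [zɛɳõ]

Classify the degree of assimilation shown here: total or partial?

The vowel /o/ surfaces as nasalised [õ] next to the preceding nasal /n/ — it has acquired the [+nasal] feature of its neighbour.
Likewise in the remaining data: /o/ → [õ] after /ɴ/; /o/ → [õ] after /ɳ/ — each time a vowel is nasalised next to a preceding nasal.

partial assimilation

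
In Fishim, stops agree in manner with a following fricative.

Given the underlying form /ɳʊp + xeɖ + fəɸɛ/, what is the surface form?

[ɳʊɸxeʐfəɸɛ]

The rule targets /p/ (voiceless bilabial stop), which sits before the trigger /x/ (fricative).
A voiceless bilabial fricative is [ɸ], so the surface segment is [ɸ].
At the second juncture, /ɖ/ likewise becomes [ʐ] adjacent to /f/.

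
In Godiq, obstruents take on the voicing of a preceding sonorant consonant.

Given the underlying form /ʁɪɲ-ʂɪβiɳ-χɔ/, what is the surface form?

[ʁɪɲʐɪβiɳʁɔ]

The rule targets /ʂ/ (voiceless retroflex fricative), which sits after the trigger /ɲ/ (voiced).
The voiced retroflex fricative is [ʐ], so /ʂ/ → [ʐ].
At the second juncture, /χ/ likewise becomes [ʁ] adjacent to /ɳ/.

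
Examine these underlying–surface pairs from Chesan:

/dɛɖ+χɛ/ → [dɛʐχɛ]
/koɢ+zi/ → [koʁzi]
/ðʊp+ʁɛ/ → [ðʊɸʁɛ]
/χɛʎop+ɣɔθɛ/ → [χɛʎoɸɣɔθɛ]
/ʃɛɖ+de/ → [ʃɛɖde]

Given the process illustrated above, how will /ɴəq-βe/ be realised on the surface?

[ɴəχβe]

The data show regressive manner assimilation: /ɖ/ → [ʐ] before /χ/; /ɢ/ → [ʁ] before /z/; /p/ → [ɸ] before /ʁ/; /p/ → [ɸ] before /ɣ/. In each pair only manner changes, matching the following consonant, while place and voice stay constant.
No alternation appears in [ʃɛɖde]: there the adjacent consonants already agree in manner (/ɖ/ and /d/ are both stops), so this form is consistent with the same rule.
The rule targets /q/ (voiceless uvular stop), which sits before the trigger /β/ (fricative).
A voiceless uvular fricative is [χ], so the surface segment is [χ].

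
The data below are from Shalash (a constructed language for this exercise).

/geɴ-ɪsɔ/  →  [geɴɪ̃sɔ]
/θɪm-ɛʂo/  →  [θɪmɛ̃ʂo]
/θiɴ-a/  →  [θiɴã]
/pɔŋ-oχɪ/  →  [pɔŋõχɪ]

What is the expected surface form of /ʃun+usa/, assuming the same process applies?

The data show progressive nasality assimilation (vowel nasalisation): /ɪ/ → [ɪ̃] after /ɴ/; /ɛ/ → [ɛ̃] after /m/; /a/ → [ã] after /ɴ/; /o/ → [õ] after /ŋ/ — a vowel is nasalised by an immediately preceding nasal consonant.
/u/ sits next to the nasal /n/ and is therefore nasalised to [ũ].

[ʃunũsa]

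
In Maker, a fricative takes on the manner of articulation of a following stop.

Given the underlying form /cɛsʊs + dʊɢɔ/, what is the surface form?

[cɛsʊtdʊɢɔ]

/s/ is a voiceless alveolar fricative. The following trigger /d/ is a stop, so /s/ must become a stop as well.
The voiceless alveolar stop is [t], so /s/ → [t].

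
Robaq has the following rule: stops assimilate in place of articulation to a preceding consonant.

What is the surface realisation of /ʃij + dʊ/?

/d/ is a voiced alveolar stop. The preceding trigger /j/ is palatal, so /d/ must become palatal as well.
A voiced palatal stop is [ɟ], so the surface segment is [ɟ].

[ʃijɟʊ]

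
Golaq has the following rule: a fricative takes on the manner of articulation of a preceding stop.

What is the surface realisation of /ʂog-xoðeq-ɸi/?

[ʂogkoðeqpi]

The rule targets /x/ (voiceless velar fricative), which sits after the trigger /g/ (stop).
The voiceless velar stop is [k], so /x/ → [k].
The same rule applies at the second boundary: /ɸ/ → [p] next to /q/.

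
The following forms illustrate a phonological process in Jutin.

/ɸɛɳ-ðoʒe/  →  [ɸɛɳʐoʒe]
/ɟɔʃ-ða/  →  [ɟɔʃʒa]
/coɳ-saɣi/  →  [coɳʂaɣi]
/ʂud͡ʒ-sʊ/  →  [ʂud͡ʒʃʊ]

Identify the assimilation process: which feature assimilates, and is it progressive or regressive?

Underlying /ð/ is realised as [ʐ] next to /ɳ/; /ɳ/ itself does not change.
/ð/ is dental while /ɳ/ is retroflex; the output [ʐ] is retroflex, matching the trigger — so the feature that spreads is place.
Manner and voice are unchanged, so the assimilation is partial, not total.
Checking the remaining alternations: /ð/ → [ʒ] after /ʃ/ (dental → postalveolar, matching postalveolar); /s/ → [ʂ] after /ɳ/ (alveolar → retroflex, matching retroflex); /s/ → [ʃ] after /d͡ʒ/ (alveolar → postalveolar, matching postalveolar) — only place changes, and always toward the preceding segment.
The trigger is the preceding segment, so the direction is progressive (perseverative).

progressive place assimilation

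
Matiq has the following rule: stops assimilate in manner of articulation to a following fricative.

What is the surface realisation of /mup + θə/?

[muɸθə]

The rule targets /p/ (voiceless bilabial stop), which sits before the trigger /θ/ (fricative).
A voiceless bilabial fricative is [ɸ], so the surface segment is [ɸ].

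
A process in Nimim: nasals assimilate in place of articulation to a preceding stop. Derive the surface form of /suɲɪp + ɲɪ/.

The rule targets /ɲ/ (voiced palatal nasal), which sits after the trigger /p/ (bilabial).
The voiced bilabial nasal is [m], so /ɲ/ → [m].

[suɲɪpmɪ]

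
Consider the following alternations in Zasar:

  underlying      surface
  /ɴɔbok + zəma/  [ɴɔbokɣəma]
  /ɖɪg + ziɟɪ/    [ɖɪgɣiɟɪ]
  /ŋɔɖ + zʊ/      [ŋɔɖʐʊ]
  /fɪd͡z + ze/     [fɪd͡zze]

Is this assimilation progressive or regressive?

progressive

Comparing underlying and surface forms, /z/ → [ɣ] is the alternation; the neighbouring /k/ is constant.
/z/ is alveolar while /k/ is velar; the output [ɣ] is velar, matching the trigger — so the feature that spreads is place.
The other alternating forms pattern the same way: /z/ → [ɣ] after /g/ (alveolar → velar, matching velar); /z/ → [ʐ] after /ɖ/ (alveolar → retroflex, matching retroflex) — only place changes, and always toward the preceding segment.
No alternation appears in [fɪd͡zze]: there the adjacent consonants already agree in place (/z/ and /d͡z/ are both alveolar), so this form is consistent with the same rule.
The trigger is the preceding segment, so the direction is progressive (perseverative).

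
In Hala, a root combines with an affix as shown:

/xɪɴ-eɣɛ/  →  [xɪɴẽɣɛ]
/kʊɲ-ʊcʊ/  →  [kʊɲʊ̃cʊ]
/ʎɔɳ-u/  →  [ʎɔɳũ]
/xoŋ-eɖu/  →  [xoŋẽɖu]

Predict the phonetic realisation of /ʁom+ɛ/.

The data show progressive nasality assimilation (vowel nasalisation): /e/ → [ẽ] after /ɴ/; /ʊ/ → [ʊ̃] after /ɲ/; /u/ → [ũ] after /ɳ/; /e/ → [ẽ] after /ŋ/ — a vowel is nasalised by an immediately preceding nasal consonant.
/ɛ/ sits next to the nasal /m/ and is therefore nasalised to [ɛ̃].

[ʁomɛ̃]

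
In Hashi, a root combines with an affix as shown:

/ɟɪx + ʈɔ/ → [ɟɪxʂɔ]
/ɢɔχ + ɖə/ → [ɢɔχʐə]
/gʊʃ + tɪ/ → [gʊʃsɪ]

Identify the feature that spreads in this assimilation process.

The segment that alternates is /ʈ/, which surfaces as [ʂ] when adjacent to /x/.
/ʈ/ is a stop while /x/ is a fricative; the output [ʂ] is a fricative, matching the trigger — so the feature that spreads is manner.
The other alternating forms pattern the same way: /ɖ/ → [ʐ] after /χ/ (stop → fricative, matching a fricative); /t/ → [s] after /ʃ/ (stop → fricative, matching a fricative) — only manner changes, and always toward the preceding segment.

manner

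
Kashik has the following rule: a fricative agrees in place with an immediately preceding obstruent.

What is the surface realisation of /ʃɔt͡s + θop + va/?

/θ/ is a voiceless dental fricative. The preceding trigger /t͡s/ is alveolar, so /θ/ must become alveolar as well.
A voiceless alveolar fricative is [s], so the surface segment is [s].
At the second juncture, /v/ likewise becomes [β] adjacent to /p/.

[ʃɔt͡ssopβa]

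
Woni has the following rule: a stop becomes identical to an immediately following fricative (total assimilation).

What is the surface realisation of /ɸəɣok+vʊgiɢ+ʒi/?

/k/ is the segment targeted by the rule; it sits immediately before /v/, so it assimilates completely and surfaces as [v].
The same rule applies at the second boundary: /ɢ/ → [ʒ] next to /ʒ/.

[ɸəɣovvʊgiʒʒi]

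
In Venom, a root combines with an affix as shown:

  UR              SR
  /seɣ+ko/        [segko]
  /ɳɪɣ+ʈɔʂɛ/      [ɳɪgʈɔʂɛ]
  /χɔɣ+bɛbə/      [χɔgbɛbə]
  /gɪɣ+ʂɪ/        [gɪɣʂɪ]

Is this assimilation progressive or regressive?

regressive

Underlying /ɣ/ is realised as [g] next to /k/; /k/ itself does not change.
/ɣ/ is a fricative while /k/ is a stop; the output [g] is a stop, matching the trigger — so the feature that spreads is manner.
The other alternating forms pattern the same way: /ɣ/ → [g] before /ʈ/ (fricative → stop, matching a stop); /ɣ/ → [g] before /b/ (fricative → stop, matching a stop) — only manner changes, and always toward the following segment.
No alternation appears in [gɪɣʂɪ]: there the adjacent consonants already agree in manner (/ɣ/ and /ʂ/ are both fricatives), so this form is consistent with the same rule.
Since the segment that changes precedes the conditioning segment, the assimilation is regressive.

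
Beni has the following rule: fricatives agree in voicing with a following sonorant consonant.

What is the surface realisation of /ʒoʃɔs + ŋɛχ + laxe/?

/s/ is a voiceless alveolar fricative. The following trigger /ŋ/ is voiced, so /s/ must become voiced as well.
Changing only its voicing to voiced gives [z] — the voiced alveolar fricative.
The same rule applies at the second boundary: /χ/ → [ʁ] next to /l/.

[ʒoʃɔzŋɛʁlaxe]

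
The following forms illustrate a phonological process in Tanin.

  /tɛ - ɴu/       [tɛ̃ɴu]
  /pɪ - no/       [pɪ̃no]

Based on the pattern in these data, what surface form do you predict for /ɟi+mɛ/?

The data show regressive nasality assimilation (vowel nasalisation): /ɛ/ → [ɛ̃] before /ɴ/; /ɪ/ → [ɪ̃] before /n/ — a vowel is nasalised by an immediately following nasal consonant.
/i/ sits next to the nasal /m/ and is therefore nasalised to [ĩ].

[ɟĩmɛ]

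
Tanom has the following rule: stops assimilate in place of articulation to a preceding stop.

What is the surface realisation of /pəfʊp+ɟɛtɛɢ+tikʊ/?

/ɟ/ is a voiced palatal stop. The preceding trigger /p/ is bilabial, so /ɟ/ must become bilabial as well.
Changing only its place to bilabial gives [b] — the voiced bilabial stop.
At the second juncture, /t/ likewise becomes [q] adjacent to /ɢ/.

[pəfʊpbɛtɛɢqikʊ]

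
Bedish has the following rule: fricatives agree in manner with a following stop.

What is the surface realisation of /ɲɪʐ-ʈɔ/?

The rule targets /ʐ/ (voiced retroflex fricative), which sits before the trigger /ʈ/ (stop).
Changing only its manner to stop gives [ɖ] — the voiced retroflex stop.

[ɲɪɖʈɔ]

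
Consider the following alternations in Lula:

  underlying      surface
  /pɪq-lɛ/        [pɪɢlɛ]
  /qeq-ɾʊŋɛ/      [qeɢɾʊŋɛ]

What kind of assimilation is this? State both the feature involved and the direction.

regressive voicing assimilation

Underlying /q/ is realised as [ɢ] next to /l/; /l/ itself does not change.
The change voiceless → voiced matches the voicing of the following /l/, identifying this as voicing assimilation.
Place and manner are unchanged, so the assimilation is partial, not total.
The other alternating form patterns the same way: /q/ → [ɢ] before /ɾ/ (voiceless → voiced, matching voiced) — only voicing changes, and always toward the following segment.
The trigger is the following segment, so the direction is regressive (anticipatory).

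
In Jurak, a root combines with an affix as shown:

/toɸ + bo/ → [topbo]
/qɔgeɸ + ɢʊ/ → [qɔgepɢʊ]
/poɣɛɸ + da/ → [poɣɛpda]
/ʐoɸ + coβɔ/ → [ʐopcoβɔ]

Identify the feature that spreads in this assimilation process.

Underlying /ɸ/ is realised as [p] next to /b/; /b/ itself does not change.
/ɸ/ is a fricative while /b/ is a stop; the output [p] is a stop, matching the trigger — so the feature that spreads is manner.
Checking the remaining alternations: /ɸ/ → [p] before /ɢ/ (fricative → stop, matching a stop); /ɸ/ → [p] before /d/ (fricative → stop, matching a stop); /ɸ/ → [p] before /c/ (fricative → stop, matching a stop) — only manner changes, and always toward the following segment.

manner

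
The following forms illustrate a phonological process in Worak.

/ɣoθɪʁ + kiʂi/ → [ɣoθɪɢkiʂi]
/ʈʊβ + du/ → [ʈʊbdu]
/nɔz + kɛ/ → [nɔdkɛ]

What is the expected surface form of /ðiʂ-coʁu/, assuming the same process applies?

The data show regressive manner assimilation: /ʁ/ → [ɢ] before /k/; /β/ → [b] before /d/; /z/ → [d] before /k/. In each pair only manner changes, matching the following consonant, while place and voice stay constant.
The rule targets /ʂ/ (voiceless retroflex fricative), which sits before the trigger /c/ (stop).
Changing only its manner to stop gives [ʈ] — the voiceless retroflex stop.

[ðiʈcoʁu]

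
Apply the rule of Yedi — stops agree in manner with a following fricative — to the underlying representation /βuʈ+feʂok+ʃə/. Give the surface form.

[βuʂfeʂoxʃə]

/ʈ/ is a voiceless retroflex stop. The following trigger /f/ is a fricative, so /ʈ/ must become a fricative as well.
A voiceless retroflex fricative is [ʂ], so the surface segment is [ʂ].
The same rule applies at the second boundary: /k/ → [x] next to /ʃ/.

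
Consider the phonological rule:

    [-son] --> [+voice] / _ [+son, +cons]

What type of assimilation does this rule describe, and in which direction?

regressive voicing assimilation

The target ([-son], obstruents) acquires [+voice] next to a sonorant consonant ([+son, +cons]) — it takes on the voicing of its neighbour, so the feature that spreads is voicing.
The conditioning segment sits to the right of the focus bar, meaning the trigger follows the segment that changes — regressive assimilation.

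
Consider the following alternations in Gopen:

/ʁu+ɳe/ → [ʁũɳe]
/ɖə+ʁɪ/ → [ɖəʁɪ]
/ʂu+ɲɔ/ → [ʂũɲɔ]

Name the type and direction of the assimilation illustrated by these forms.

regressive nasality assimilation (vowel nasalisation)

The vowel /u/ surfaces as nasalised [ũ] next to the following nasal /ɳ/ — it has acquired the [+nasal] feature of its neighbour.
The other form shows the same pattern: /u/ → [ũ] before /ɲ/ — each time a vowel is nasalised next to a following nasal.
No change occurs in [ɖəʁɪ] because the vowel at the boundary is adjacent to an oral consonant, not a nasal (/ə/ next to /ʁ/).
Because the conditioning nasal is to the right of the vowel that changes, the process is regressive (anticipatory).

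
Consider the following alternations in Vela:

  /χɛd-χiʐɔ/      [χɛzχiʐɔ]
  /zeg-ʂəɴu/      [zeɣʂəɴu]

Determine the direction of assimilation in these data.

Underlying /d/ is realised as [z] next to /χ/; /χ/ itself does not change.
/d/ is a stop while /χ/ is a fricative; the output [z] is a fricative, matching the trigger — so the feature that spreads is manner.
The same holds elsewhere in the data: /g/ → [ɣ] before /ʂ/ (stop → fricative, matching a fricative) — only manner changes, and always toward the following segment.
The trigger is the following segment, so the direction is regressive (anticipatory).

regressive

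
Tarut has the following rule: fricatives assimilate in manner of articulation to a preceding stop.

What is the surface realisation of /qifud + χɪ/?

[qifudqɪ]

/χ/ is a voiceless uvular fricative. The preceding trigger /d/ is a stop, so /χ/ must become a stop as well.
Changing only its manner to stop gives [q] — the voiceless uvular stop.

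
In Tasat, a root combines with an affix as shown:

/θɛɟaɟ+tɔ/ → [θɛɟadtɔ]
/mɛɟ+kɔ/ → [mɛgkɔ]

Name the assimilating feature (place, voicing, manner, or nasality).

place

The segment that alternates is /ɟ/, which surfaces as [d] when adjacent to /t/.
/ɟ/ is palatal while /t/ is alveolar; the output [d] is alveolar, matching the trigger — so the feature that spreads is place.
The other alternating form patterns the same way: /ɟ/ → [g] before /k/ (palatal → velar, matching velar) — only place changes, and always toward the following segment.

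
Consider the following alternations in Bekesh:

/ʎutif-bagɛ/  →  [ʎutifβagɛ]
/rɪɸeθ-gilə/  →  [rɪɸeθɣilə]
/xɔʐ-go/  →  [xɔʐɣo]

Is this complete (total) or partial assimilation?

Comparing underlying and surface forms, /b/ → [β] is the alternation; the neighbouring /f/ is constant.
/b/ is a stop while /f/ is a fricative; the output [β] is a fricative, matching the trigger — so the feature that spreads is manner.
Place and voice are unchanged, so the assimilation is partial, not total.
The same holds elsewhere in the data: /g/ → [ɣ] after /θ/ (stop → fricative, matching a fricative); /g/ → [ɣ] after /ʐ/ (stop → fricative, matching a fricative) — only manner changes, and always toward the preceding segment.

partial assimilation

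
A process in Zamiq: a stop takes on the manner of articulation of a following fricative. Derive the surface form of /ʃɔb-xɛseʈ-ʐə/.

The rule targets /b/ (voiced bilabial stop), which sits before the trigger /x/ (fricative).
A voiced bilabial fricative is [β], so the surface segment is [β].
The same rule applies at the second boundary: /ʈ/ → [ʂ] next to /ʐ/.

[ʃɔβxɛseʂʐə]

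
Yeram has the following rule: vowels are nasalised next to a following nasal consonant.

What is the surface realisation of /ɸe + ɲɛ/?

[ɸẽɲɛ]

The vowel /e/ is adjacent to the following nasal /ɲ/, so it acquires [+nasal] and surfaces as [ẽ].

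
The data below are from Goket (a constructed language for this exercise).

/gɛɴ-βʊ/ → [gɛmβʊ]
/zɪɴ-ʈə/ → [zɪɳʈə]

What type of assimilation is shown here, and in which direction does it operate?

regressive place assimilation

Comparing underlying and surface forms, /ɴ/ → [m] is the alternation; the neighbouring /β/ is constant.
The change uvular → bilabial matches the place of the following /β/, identifying this as place assimilation.
Manner and voice are unchanged, so the assimilation is partial, not total.
The same holds elsewhere in the data: /ɴ/ → [ɳ] before /ʈ/ (uvular → retroflex, matching retroflex) — only place changes, and always toward the following segment.
Since the segment that changes precedes the conditioning segment, the assimilation is regressive.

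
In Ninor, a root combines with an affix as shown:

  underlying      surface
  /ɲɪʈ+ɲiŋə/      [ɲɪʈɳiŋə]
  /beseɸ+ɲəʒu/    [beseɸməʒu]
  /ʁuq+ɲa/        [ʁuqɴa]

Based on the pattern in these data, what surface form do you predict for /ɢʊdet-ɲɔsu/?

[ɢʊdetnɔsu]

The data show progressive place assimilation: /ɲ/ → [ɳ] after /ʈ/; /ɲ/ → [m] after /ɸ/; /ɲ/ → [ɴ] after /q/. In each pair only place changes, matching the preceding consonant, while manner and voice stay constant.
The rule targets /ɲ/ (voiced palatal nasal), which sits after the trigger /t/ (alveolar).
A voiced alveolar nasal is [n], so the surface segment is [n].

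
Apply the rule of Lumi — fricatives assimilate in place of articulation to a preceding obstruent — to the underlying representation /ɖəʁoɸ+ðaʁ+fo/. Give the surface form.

[ɖəʁoɸβaʁχo]

The rule targets /ð/ (voiced dental fricative), which sits after the trigger /ɸ/ (bilabial).
Changing only its place to bilabial gives [β] — the voiced bilabial fricative.
At the second juncture, /f/ likewise becomes [χ] adjacent to /ʁ/.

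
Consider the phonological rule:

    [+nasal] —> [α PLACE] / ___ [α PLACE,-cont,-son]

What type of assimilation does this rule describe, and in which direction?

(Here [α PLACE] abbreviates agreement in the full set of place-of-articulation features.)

regressive place assimilation

The rule copies the place features (abbreviated [PLACE]) from the environment onto the target, so the assimilating feature is place.
Since the environment is written after the underscore, the trigger follows the target; the direction is regressive.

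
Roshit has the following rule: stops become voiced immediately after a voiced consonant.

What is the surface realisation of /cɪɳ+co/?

[cɪɳɟo]

The rule targets /c/ (voiceless palatal stop), which sits after the trigger /ɳ/ (voiced).
A voiced palatal stop is [ɟ], so the surface segment is [ɟ].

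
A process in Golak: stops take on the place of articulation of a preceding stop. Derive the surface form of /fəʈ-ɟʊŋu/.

[fəʈɖʊŋu]

The rule targets /ɟ/ (voiced palatal stop), which sits after the trigger /ʈ/ (retroflex).
A voiced retroflex stop is [ɖ], so the surface segment is [ɖ].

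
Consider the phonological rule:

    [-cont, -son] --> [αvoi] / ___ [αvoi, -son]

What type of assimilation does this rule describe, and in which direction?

regressive voicing assimilation

The shared variable α links the value of [voi] on the target to the same value on the neighbouring segment, so voicing is the feature that assimilates.
The conditioning segment sits to the right of the focus bar, meaning the trigger follows the segment that changes — regressive assimilation.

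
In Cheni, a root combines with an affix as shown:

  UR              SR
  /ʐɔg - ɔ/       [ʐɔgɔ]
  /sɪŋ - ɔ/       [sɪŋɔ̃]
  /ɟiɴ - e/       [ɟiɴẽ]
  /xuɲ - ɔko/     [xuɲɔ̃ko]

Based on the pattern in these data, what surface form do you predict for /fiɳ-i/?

The data show progressive nasality assimilation (vowel nasalisation): /ɔ/ → [ɔ̃] after /ŋ/; /e/ → [ẽ] after /ɴ/; /ɔ/ → [ɔ̃] after /ɲ/ — a vowel is nasalised by an immediately preceding nasal consonant.
No change occurs in [ʐɔgɔ] because the vowel at the boundary is adjacent to an oral consonant, not a nasal (/ɔ/ next to /g/).
/i/ sits next to the nasal /ɳ/ and is therefore nasalised to [ĩ].

[fiɳĩ]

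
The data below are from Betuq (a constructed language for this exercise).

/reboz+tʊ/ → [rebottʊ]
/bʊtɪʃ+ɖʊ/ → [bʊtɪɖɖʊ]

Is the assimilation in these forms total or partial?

Underlying /z/ is realised as [t] next to /t/; /t/ itself does not change.
The output [t] is identical to the trigger /t/ — every feature (place, manner, voicing) has been copied — so this is total assimilation.
The other form behaves the same way: /ʃ/ → [ɖ] before /ɖ/ — in each case the output is a copy of the following consonant.

total assimilation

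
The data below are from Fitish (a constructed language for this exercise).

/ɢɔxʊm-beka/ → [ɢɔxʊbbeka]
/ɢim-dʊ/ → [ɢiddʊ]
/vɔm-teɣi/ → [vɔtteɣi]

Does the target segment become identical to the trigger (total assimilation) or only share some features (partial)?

The segment that alternates is /m/, which surfaces as [d] when adjacent to /d/.
The output [d] is identical to the trigger /d/ — every feature (place, manner, voicing) has been copied — so this is total assimilation.
The remaining alternations confirm this: /m/ → [b] before /b/; /m/ → [t] before /t/ — in each case the output is a copy of the following consonant.

total assimilation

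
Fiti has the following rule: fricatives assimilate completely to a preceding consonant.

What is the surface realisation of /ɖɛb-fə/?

/f/ is the segment targeted by the rule; it sits immediately after /b/, so it assimilates completely and surfaces as [b].

[ɖɛbbə]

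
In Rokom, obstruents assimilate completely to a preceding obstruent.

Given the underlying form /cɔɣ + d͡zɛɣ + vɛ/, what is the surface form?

[cɔɣɣɛɣɣɛ]

/d͡z/ is the segment targeted by the rule; it sits immediately after /ɣ/, so it assimilates completely and surfaces as [ɣ].
The same rule applies at the second boundary: /v/ → [ɣ] next to /ɣ/.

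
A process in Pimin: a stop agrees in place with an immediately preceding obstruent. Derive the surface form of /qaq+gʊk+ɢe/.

/g/ is a voiced velar stop. The preceding trigger /q/ is uvular, so /g/ must become uvular as well.
The voiced uvular stop is [ɢ], so /g/ → [ɢ].
The same rule applies at the second boundary: /ɢ/ → [g] next to /k/.

[qaqɢʊkge]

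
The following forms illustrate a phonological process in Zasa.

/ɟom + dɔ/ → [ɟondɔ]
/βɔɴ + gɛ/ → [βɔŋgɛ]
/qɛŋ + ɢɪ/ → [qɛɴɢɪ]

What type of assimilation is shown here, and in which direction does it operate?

regressive place assimilation

Comparing underlying and surface forms, /m/ → [n] is the alternation; the neighbouring /d/ is constant.
/m/ is bilabial while /d/ is alveolar; the output [n] is alveolar, matching the trigger — so the feature that spreads is place.
Manner and voice are unchanged, so the assimilation is partial, not total.
The other alternating forms pattern the same way: /ɴ/ → [ŋ] before /g/ (uvular → velar, matching velar); /ŋ/ → [ɴ] before /ɢ/ (velar → uvular, matching uvular) — only place changes, and always toward the following segment.
The trigger is the following segment, so the direction is regressive (anticipatory).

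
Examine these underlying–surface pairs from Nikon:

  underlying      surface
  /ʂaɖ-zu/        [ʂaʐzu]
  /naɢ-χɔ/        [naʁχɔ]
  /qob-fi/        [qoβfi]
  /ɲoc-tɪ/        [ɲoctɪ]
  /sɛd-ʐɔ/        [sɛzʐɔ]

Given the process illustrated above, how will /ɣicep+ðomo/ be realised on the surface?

[ɣiceɸðomo]

The data show regressive manner assimilation: /ɖ/ → [ʐ] before /z/; /ɢ/ → [ʁ] before /χ/; /b/ → [β] before /f/; /d/ → [z] before /ʐ/. In each pair only manner changes, matching the following consonant, while place and voice stay constant.
No alternation appears in [ɲoctɪ]: there the adjacent consonants already agree in manner (/c/ and /t/ are both stops), so this form is consistent with the same rule.
/p/ is a voiceless bilabial stop. The following trigger /ð/ is a fricative, so /p/ must become a fricative as well.
Changing only its manner to fricative gives [ɸ] — the voiceless bilabial fricative.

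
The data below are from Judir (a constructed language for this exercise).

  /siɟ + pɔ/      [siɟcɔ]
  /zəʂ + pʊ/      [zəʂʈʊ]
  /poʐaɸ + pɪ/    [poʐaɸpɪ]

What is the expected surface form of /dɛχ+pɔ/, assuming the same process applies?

[dɛχqɔ]

The data show progressive place assimilation: /p/ → [c] after /ɟ/; /p/ → [ʈ] after /ʂ/. In each pair only place changes, matching the preceding consonant, while manner and voice stay constant.
No alternation appears in [poʐaɸpɪ]: there the adjacent consonants already agree in place (/p/ and /ɸ/ are both bilabial), so this form is consistent with the same rule.
The rule targets /p/ (voiceless bilabial stop), which sits after the trigger /χ/ (uvular).
The voiceless uvular stop is [q], so /p/ → [q].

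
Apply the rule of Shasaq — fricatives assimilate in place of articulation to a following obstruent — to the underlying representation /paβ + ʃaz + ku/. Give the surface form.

The rule targets /β/ (voiced bilabial fricative), which sits before the trigger /ʃ/ (postalveolar).
Changing only its place to postalveolar gives [ʒ] — the voiced postalveolar fricative.
At the second juncture, /z/ likewise becomes [ɣ] adjacent to /k/.

[paʒʃaɣku]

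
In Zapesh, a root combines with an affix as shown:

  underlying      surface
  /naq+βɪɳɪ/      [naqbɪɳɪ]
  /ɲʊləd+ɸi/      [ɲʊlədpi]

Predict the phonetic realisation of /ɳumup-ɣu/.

The data show progressive manner assimilation: /β/ → [b] after /q/; /ɸ/ → [p] after /d/. In each pair only manner changes, matching the preceding consonant, while place and voice stay constant.
The rule targets /ɣ/ (voiced velar fricative), which sits after the trigger /p/ (stop).
A voiced velar stop is [g], so the surface segment is [g].

[ɳumupgu]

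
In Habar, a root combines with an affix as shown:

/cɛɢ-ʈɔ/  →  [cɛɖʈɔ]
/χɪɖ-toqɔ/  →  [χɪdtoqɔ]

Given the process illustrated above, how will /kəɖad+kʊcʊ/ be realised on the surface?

[kəɖagkʊcʊ]

The data show regressive place assimilation: /ɢ/ → [ɖ] before /ʈ/; /ɖ/ → [d] before /t/. In each pair only place changes, matching the following consonant, while manner and voice stay constant.
The rule targets /d/ (voiced alveolar stop), which sits before the trigger /k/ (velar).
Changing only its place to velar gives [g] — the voiced velar stop.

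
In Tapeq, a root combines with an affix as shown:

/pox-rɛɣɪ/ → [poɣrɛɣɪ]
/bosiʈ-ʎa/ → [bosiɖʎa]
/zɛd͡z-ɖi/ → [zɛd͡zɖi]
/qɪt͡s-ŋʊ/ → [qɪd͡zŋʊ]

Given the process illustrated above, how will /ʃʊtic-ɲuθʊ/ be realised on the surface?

The data show regressive voicing assimilation: /x/ → [ɣ] before /r/; /ʈ/ → [ɖ] before /ʎ/; /t͡s/ → [d͡z] before /ŋ/. In each pair only voicing changes, matching the following consonant, while place and manner stay constant.
No alternation appears in [zɛd͡zɖi]: there the adjacent consonants already agree in voicing (/d͡z/ and /ɖ/ are both voiced), so this form is consistent with the same rule.
/c/ is a voiceless palatal stop. The following trigger /ɲ/ is voiced, so /c/ must become voiced as well.
Changing only its voicing to voiced gives [ɟ] — the voiced palatal stop.

[ʃʊtiɟɲuθʊ]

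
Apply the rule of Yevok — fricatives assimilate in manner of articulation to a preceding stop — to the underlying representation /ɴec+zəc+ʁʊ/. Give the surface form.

/z/ is a voiced alveolar fricative. The preceding trigger /c/ is a stop, so /z/ must become a stop as well.
The voiced alveolar stop is [d], so /z/ → [d].
The same rule applies at the second boundary: /ʁ/ → [ɢ] next to /c/.

[ɴecdəcɢʊ]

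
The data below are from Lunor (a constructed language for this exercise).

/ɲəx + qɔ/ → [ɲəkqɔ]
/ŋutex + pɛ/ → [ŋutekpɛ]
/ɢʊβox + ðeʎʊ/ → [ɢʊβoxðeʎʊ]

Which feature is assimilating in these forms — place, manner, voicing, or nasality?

Comparing underlying and surface forms, /x/ → [k] is the alternation; the neighbouring /q/ is constant.
/x/ is a fricative while /q/ is a stop; the output [k] is a stop, matching the trigger — so the feature that spreads is manner.
The other alternating form patterns the same way: /x/ → [k] before /p/ (fricative → stop, matching a stop) — only manner changes, and always toward the following segment.
Nothing changes in [ɢʊβoxðeʎʊ]: there the adjacent consonants already agree in manner (/x/ and /ð/ are both fricatives), so this form is consistent with the same rule.

manner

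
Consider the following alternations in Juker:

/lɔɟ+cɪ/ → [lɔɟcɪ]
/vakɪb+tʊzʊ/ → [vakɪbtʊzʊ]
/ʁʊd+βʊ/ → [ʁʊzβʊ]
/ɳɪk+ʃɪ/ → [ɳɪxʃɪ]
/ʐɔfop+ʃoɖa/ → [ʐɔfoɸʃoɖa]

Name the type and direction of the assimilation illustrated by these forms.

regressive manner assimilation

Comparing underlying and surface forms, /d/ → [z] is the alternation; the neighbouring /β/ is constant.
The change stop → fricative matches the manner of the following /β/, identifying this as manner assimilation.
Place and voice are unchanged, so the assimilation is partial, not total.
Checking the remaining alternations: /k/ → [x] before /ʃ/ (stop → fricative, matching a fricative); /p/ → [ɸ] before /ʃ/ (stop → fricative, matching a fricative) — only manner changes, and always toward the following segment.
Nothing changes in [lɔɟcɪ], [vakɪbtʊzʊ]: there the adjacent consonants already agree in manner (/ɟ/ and /c/ are both stops; /b/ and /t/ are both stops), so these forms are consistent with the same rule.
Since the segment that changes precedes the conditioning segment, the assimilation is regressive.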